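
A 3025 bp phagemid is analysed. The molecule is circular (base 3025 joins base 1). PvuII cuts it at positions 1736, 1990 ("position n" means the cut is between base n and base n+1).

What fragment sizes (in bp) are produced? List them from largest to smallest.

2771, 254 bp

Circular molecule, 2 cuts → 2 fragments:
  1990 − 1736 = 254 bp
  wrap: 3025 − 1990 + 1736 = 2771 bp
Sorted largest to smallest: 2771, 254 bp.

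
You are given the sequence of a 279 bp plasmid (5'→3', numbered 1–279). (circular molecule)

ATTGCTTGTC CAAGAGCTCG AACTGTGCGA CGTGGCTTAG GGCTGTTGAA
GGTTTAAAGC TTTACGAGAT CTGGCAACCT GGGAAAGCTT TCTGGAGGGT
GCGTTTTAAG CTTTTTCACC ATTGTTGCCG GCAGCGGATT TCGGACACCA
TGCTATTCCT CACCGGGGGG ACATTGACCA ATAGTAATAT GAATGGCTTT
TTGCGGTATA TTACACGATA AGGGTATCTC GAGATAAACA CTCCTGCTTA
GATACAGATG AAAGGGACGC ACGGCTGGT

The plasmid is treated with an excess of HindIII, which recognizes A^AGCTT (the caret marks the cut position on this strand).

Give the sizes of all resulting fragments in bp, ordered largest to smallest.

228, 28, 23 bp

HindIII sites (AAGCTT) start at positions 57, 85, 108.
HindIII cuts after the first base of each site, so after positions 57, 85, 108.
Circular molecule, 3 cuts → 3 fragments:
  58–85 → 28 bp
  86–108 → 23 bp
  109–279 then 1–57 → 171 + 57 = 228 bp
Sorted largest to smallest: 228, 28, 23 bp.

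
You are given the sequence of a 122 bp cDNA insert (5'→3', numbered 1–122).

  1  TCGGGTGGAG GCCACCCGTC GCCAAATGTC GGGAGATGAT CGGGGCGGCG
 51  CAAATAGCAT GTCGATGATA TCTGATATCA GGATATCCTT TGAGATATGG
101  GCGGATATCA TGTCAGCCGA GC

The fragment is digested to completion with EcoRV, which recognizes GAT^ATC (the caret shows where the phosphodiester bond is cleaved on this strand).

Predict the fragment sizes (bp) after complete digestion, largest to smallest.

69, 22, 16, 8, 7 bp

EcoRV sites (GATATC) start at positions 67, 74, 82, 104.
EcoRV cuts after base 3 of each site, so after positions 69, 76, 84, 106.
Linear molecule, 4 cuts → 5 fragments:
  1–69 → 69 bp
  70–76 → 7 bp
  77–84 → 8 bp
  85–106 → 22 bp
  107–122 → 16 bp
Sorted largest to smallest: 69, 22, 16, 8, 7 bp.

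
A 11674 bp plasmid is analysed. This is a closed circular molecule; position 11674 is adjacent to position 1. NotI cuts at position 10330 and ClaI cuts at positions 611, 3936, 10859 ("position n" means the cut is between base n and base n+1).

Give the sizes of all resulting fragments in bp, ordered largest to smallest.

6394, 3325, 1426, 529 bp

Combined cut positions (sorted): 611, 3936, 10330, 10859.
Circular molecule, 4 cuts → 4 fragments:
  3936 − 611 = 3325 bp
  10330 − 3936 = 6394 bp
  10859 − 10330 = 529 bp
  wrap: 11674 − 10859 + 611 = 1426 bp
Sorted largest to smallest: 6394, 3325, 1426, 529 bp.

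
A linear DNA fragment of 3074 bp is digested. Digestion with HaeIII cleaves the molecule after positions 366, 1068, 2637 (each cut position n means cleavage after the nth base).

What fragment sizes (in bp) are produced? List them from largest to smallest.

1569, 702, 437, 366 bp

Linear molecule, 3 cuts → 4 fragments:
  366 − 0 = 366 bp
  1068 − 366 = 702 bp
  2637 − 1068 = 1569 bp
  3074 − 2637 = 437 bp
Sorted largest to smallest: 1569, 702, 437, 366 bp.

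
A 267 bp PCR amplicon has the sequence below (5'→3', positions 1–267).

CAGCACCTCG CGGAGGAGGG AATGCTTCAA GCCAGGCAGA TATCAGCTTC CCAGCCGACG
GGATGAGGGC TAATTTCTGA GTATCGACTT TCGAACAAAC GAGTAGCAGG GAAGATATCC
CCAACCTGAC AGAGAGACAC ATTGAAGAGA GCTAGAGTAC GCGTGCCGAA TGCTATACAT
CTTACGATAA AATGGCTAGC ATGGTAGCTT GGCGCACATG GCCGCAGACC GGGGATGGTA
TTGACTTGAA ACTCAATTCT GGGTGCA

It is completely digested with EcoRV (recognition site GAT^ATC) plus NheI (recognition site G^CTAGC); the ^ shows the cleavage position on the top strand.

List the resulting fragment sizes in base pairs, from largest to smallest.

79, 75, 72, 41 bp

EcoRV sites (GATATC) start at positions 39, 114.
EcoRV cuts after base 3 of each site, so after positions 41, 116.
The NheI site (GCTAGC) starts at position 195.
NheI cuts after the first base of each site, so after position 195.
Combined cut positions: 41, 116, 195.
Linear molecule, 3 cuts → 4 fragments:
  1–41 → 41 bp
  42–116 → 75 bp
  117–195 → 79 bp
  196–267 → 72 bp
Sorted largest to smallest: 79, 75, 72, 41 bp.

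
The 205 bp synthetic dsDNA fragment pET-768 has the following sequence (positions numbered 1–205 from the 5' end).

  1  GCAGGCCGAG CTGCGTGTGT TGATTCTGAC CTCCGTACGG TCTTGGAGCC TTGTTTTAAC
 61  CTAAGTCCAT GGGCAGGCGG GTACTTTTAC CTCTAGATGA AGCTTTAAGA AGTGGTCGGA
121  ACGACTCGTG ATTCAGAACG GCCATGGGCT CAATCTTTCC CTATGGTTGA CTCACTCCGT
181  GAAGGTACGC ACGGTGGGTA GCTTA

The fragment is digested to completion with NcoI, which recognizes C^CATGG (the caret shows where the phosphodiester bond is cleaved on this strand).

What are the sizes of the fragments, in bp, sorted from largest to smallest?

NcoI sites (CCATGG) start at positions 67, 142.
NcoI cuts after the first base of each site, so after positions 67, 142.
Linear molecule, 2 cuts → 3 fragments:
  1–67 → 67 bp
  68–142 → 75 bp
  143–205 → 63 bp
Sorted largest to smallest: 75, 67, 63 bp.

75, 67, 63 bp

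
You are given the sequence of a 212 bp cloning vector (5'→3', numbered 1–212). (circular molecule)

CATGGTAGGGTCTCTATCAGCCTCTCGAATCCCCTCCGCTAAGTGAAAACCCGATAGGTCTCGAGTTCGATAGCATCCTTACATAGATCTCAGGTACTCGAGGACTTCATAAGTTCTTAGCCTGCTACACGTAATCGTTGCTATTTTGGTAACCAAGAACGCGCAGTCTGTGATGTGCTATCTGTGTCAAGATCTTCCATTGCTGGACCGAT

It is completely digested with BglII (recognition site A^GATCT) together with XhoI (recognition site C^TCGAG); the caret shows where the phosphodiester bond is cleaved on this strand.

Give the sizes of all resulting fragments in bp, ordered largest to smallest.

BglII sites (AGATCT) start at positions 85, 190.
BglII cuts after the first base of each site, so after positions 85, 190.
XhoI sites (CTCGAG) start at positions 60, 97.
XhoI cuts after the first base of each site, so after positions 60, 97.
Combined cut positions: 60, 85, 97, 190.
Circular molecule, 4 cuts → 4 fragments:
  61–85 → 25 bp
  86–97 → 12 bp
  98–190 → 93 bp
  191–212 then 1–60 → 22 + 60 = 82 bp
Sorted largest to smallest: 93, 82, 25, 12 bp.

93, 82, 25, 12 bp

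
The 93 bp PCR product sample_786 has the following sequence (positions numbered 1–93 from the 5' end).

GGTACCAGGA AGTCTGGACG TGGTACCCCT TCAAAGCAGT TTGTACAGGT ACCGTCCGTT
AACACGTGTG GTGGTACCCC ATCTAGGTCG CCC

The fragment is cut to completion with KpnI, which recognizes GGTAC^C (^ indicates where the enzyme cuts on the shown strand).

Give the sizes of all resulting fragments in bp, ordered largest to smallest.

26, 25, 21, 16, 5 bp

KpnI sites (GGTACC) start at positions 1, 22, 48, 73.
KpnI cuts after base 5 of each site (before the last base), so after positions 5, 26, 52, 77.
Linear molecule, 4 cuts → 5 fragments:
  1–5 → 5 bp
  6–26 → 21 bp
  27–52 → 26 bp
  53–77 → 25 bp
  78–93 → 16 bp
Sorted largest to smallest: 26, 25, 21, 16, 5 bp.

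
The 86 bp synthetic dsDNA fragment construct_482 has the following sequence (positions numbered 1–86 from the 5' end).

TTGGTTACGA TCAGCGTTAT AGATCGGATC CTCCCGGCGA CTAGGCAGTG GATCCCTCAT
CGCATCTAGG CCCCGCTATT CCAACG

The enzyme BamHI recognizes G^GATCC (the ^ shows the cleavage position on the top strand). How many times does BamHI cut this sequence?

GGATCC occurs starting at positions 26, 50.
BamHI cuts at 2 sites.

2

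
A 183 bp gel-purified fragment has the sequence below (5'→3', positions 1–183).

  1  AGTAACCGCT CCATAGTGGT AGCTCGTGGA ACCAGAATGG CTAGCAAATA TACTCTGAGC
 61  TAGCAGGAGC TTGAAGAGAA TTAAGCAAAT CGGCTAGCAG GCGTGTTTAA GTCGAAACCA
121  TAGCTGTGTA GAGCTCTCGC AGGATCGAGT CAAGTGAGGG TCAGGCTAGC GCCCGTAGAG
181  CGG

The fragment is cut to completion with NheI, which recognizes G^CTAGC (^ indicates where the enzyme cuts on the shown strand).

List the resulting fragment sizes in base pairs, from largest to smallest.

NheI sites (GCTAGC) start at positions 40, 59, 93, 165.
NheI cuts after the first base of each site, so after positions 40, 59, 93, 165.
Linear molecule, 4 cuts → 5 fragments:
  1–40 → 40 bp
  41–59 → 19 bp
  60–93 → 34 bp
  94–165 → 72 bp
  166–183 → 18 bp
Sorted largest to smallest: 72, 40, 34, 19, 18 bp.

72, 40, 34, 19, 18 bp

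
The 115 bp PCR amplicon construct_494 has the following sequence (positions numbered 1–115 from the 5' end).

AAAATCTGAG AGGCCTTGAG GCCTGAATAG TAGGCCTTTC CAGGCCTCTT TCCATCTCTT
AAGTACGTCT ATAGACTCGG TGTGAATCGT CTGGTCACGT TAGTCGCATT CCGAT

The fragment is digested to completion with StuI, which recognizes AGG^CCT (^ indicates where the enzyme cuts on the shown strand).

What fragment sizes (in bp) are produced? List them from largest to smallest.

StuI sites (AGGCCT) start at positions 11, 19, 32, 42.
StuI cuts after base 3 of each site, so after positions 13, 21, 34, 44.
Linear molecule, 4 cuts → 5 fragments:
  1–13 → 13 bp
  14–21 → 8 bp
  22–34 → 13 bp
  35–44 → 10 bp
  45–115 → 71 bp
Sorted largest to smallest: 71, 13, 13, 10, 8 bp.

71, 13, 13, 10, 8 bp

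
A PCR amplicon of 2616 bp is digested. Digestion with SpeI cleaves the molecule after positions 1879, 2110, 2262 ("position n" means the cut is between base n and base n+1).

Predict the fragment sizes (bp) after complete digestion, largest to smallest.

Linear molecule, 3 cuts → 4 fragments:
  1879 − 0 = 1879 bp
  2110 − 1879 = 231 bp
  2262 − 2110 = 152 bp
  2616 − 2262 = 354 bp
Sorted largest to smallest: 1879, 354, 231, 152 bp.

1879, 354, 231, 152 bp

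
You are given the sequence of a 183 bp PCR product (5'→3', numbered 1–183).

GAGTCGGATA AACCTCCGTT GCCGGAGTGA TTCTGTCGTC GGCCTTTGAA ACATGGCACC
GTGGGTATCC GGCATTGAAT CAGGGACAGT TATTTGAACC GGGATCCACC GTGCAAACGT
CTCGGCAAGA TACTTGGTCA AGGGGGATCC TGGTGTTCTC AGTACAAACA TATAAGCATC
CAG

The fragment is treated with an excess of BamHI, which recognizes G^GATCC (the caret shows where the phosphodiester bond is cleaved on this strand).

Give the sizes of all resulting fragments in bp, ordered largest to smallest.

102, 43, 38 bp

BamHI sites (GGATCC) start at positions 102, 145.
BamHI cuts after the first base of each site, so after positions 102, 145.
Linear molecule, 2 cuts → 3 fragments:
  1–102 → 102 bp
  103–145 → 43 bp
  146–183 → 38 bp
Sorted largest to smallest: 102, 43, 38 bp.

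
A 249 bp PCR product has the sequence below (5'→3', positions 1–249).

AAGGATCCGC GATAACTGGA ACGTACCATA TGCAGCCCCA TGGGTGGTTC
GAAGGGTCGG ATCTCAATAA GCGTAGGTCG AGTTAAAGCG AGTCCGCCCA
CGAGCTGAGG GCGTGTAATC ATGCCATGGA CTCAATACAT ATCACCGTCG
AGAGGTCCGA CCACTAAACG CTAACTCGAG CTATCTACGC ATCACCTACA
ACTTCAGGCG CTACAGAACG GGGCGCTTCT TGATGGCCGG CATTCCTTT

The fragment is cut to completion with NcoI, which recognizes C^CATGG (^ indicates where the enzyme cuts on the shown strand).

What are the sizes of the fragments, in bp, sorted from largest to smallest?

125, 86, 38 bp

NcoI sites (CCATGG) start at positions 38, 124.
NcoI cuts after the first base of each site, so after positions 38, 124.
Linear molecule, 2 cuts → 3 fragments:
  1–38 → 38 bp
  39–124 → 86 bp
  125–249 → 125 bp
Sorted largest to smallest: 125, 86, 38 bp.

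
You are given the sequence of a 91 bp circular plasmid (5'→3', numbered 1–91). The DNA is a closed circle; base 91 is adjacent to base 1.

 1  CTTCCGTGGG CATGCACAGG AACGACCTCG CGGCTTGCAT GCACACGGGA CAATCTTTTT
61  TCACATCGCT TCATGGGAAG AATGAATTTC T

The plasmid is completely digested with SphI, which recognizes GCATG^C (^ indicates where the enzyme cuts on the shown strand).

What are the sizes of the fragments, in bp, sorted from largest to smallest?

SphI sites (GCATGC) start at positions 10, 37.
SphI cuts after base 5 of each site (before the last base), so after positions 14, 41.
Circular molecule, 2 cuts → 2 fragments:
  15–41 → 27 bp
  42–91 then 1–14 → 50 + 14 = 64 bp
Sorted largest to smallest: 64, 27 bp.

64, 27 bp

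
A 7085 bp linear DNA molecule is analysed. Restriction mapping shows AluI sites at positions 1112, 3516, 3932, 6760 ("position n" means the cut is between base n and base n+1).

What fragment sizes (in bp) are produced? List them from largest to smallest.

2828, 2404, 1112, 416, 325 bp

Linear molecule, 4 cuts → 5 fragments:
  1112 − 0 = 1112 bp
  3516 − 1112 = 2404 bp
  3932 − 3516 = 416 bp
  6760 − 3932 = 2828 bp
  7085 − 6760 = 325 bp
Sorted largest to smallest: 2828, 2404, 1112, 416, 325 bp.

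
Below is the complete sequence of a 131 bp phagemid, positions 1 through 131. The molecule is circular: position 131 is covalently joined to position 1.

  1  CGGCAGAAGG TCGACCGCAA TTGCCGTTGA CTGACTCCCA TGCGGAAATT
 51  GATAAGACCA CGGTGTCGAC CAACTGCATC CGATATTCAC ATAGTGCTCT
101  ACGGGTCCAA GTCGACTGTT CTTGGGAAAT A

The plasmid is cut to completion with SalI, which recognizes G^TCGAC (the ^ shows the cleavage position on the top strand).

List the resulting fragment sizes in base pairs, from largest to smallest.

SalI sites (GTCGAC) start at positions 10, 65, 111.
SalI cuts after the first base of each site, so after positions 10, 65, 111.
Circular molecule, 3 cuts → 3 fragments:
  11–65 → 55 bp
  66–111 → 46 bp
  112–131 then 1–10 → 20 + 10 = 30 bp
Sorted largest to smallest: 55, 46, 30 bp.

55, 46, 30 bp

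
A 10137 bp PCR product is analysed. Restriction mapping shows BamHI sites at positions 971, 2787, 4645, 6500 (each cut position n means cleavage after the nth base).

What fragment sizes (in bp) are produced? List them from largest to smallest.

3637, 1858, 1855, 1816, 971 bp

Linear molecule, 4 cuts → 5 fragments:
  971 − 0 = 971 bp
  2787 − 971 = 1816 bp
  4645 − 2787 = 1858 bp
  6500 − 4645 = 1855 bp
  10137 − 6500 = 3637 bp
Sorted largest to smallest: 3637, 1858, 1855, 1816, 971 bp.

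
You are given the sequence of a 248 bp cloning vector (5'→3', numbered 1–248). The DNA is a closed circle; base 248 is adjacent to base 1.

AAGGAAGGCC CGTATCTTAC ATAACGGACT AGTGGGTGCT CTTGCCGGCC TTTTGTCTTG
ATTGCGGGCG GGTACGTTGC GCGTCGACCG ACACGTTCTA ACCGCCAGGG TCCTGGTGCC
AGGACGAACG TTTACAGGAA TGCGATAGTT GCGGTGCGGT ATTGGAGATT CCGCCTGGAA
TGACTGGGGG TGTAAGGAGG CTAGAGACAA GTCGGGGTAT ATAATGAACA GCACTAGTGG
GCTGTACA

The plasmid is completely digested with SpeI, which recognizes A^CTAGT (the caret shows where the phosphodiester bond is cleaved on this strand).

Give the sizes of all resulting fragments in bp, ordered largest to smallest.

SpeI sites (ACTAGT) start at positions 28, 233.
SpeI cuts after the first base of each site, so after positions 28, 233.
Circular molecule, 2 cuts → 2 fragments:
  29–233 → 205 bp
  234–248 then 1–28 → 15 + 28 = 43 bp
Sorted largest to smallest: 205, 43 bp.

205, 43 bp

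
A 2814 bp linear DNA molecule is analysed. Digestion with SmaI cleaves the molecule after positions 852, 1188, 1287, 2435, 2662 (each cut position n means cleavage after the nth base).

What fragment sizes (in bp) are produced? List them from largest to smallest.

1148, 852, 336, 227, 152, 99 bp

Linear molecule, 5 cuts → 6 fragments:
  852 − 0 = 852 bp
  1188 − 852 = 336 bp
  1287 − 1188 = 99 bp
  2435 − 1287 = 1148 bp
  2662 − 2435 = 227 bp
  2814 − 2662 = 152 bp
Sorted largest to smallest: 1148, 852, 336, 227, 152, 99 bp.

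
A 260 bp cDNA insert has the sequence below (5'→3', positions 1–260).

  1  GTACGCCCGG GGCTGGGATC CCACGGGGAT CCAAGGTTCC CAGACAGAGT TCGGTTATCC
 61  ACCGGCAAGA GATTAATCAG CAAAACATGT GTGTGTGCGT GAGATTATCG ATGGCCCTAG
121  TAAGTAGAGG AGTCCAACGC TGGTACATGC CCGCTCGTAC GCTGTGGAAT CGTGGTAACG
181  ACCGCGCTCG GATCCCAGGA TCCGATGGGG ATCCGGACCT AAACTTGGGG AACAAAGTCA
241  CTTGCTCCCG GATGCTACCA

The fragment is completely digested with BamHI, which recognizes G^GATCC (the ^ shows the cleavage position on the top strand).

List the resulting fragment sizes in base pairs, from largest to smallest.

163, 51, 16, 11, 11, 8 bp

BamHI sites (GGATCC) start at positions 16, 27, 190, 198, 209.
BamHI cuts after the first base of each site, so after positions 16, 27, 190, 198, 209.
Linear molecule, 5 cuts → 6 fragments:
  1–16 → 16 bp
  17–27 → 11 bp
  28–190 → 163 bp
  191–198 → 8 bp
  199–209 → 11 bp
  210–260 → 51 bp
Sorted largest to smallest: 163, 51, 16, 11, 11, 8 bp.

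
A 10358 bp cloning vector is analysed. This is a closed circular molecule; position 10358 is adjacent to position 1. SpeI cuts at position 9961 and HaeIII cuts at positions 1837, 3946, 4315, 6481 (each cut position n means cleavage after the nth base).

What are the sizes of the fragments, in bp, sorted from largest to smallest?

Combined cut positions (sorted): 1837, 3946, 4315, 6481, 9961.
Circular molecule, 5 cuts → 5 fragments:
  3946 − 1837 = 2109 bp
  4315 − 3946 = 369 bp
  6481 − 4315 = 2166 bp
  9961 − 6481 = 3480 bp
  wrap: 10358 − 9961 + 1837 = 2234 bp
Sorted largest to smallest: 3480, 2234, 2166, 2109, 369 bp.

3480, 2234, 2166, 2109, 369 bp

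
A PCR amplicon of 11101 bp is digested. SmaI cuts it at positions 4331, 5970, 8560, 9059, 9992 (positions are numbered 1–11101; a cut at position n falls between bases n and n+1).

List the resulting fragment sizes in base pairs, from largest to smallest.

4331, 2590, 1639, 1109, 933, 499 bp

Linear molecule, 5 cuts → 6 fragments:
  4331 − 0 = 4331 bp
  5970 − 4331 = 1639 bp
  8560 − 5970 = 2590 bp
  9059 − 8560 = 499 bp
  9992 − 9059 = 933 bp
  11101 − 9992 = 1109 bp
Sorted largest to smallest: 4331, 2590, 1639, 1109, 933, 499 bp.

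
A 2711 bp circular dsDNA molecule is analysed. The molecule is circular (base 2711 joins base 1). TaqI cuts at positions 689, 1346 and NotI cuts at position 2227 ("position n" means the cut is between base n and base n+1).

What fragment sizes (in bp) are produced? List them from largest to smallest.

1173, 881, 657 bp

Combined cut positions (sorted): 689, 1346, 2227.
Circular molecule, 3 cuts → 3 fragments:
  1346 − 689 = 657 bp
  2227 − 1346 = 881 bp
  wrap: 2711 − 2227 + 689 = 1173 bp
Sorted largest to smallest: 1173, 881, 657 bp.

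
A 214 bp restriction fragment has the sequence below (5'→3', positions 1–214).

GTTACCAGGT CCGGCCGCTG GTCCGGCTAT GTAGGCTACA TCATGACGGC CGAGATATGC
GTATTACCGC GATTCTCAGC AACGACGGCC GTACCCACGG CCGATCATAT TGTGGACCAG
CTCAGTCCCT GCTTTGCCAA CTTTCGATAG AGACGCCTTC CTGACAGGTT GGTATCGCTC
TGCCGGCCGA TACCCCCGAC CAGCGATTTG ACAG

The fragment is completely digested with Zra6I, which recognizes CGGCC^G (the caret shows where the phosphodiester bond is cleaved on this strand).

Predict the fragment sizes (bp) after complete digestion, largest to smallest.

86, 39, 35, 26, 16, 12 bp

Zra6I sites (CGGCCG) start at positions 12, 47, 86, 98, 184.
Zra6I cuts after base 5 of each site (before the last base), so after positions 16, 51, 90, 102, 188.
Linear molecule, 5 cuts → 6 fragments:
  1–16 → 16 bp
  17–51 → 35 bp
  52–90 → 39 bp
  91–102 → 12 bp
  103–188 → 86 bp
  189–214 → 26 bp
Sorted largest to smallest: 86, 39, 35, 26, 16, 12 bp.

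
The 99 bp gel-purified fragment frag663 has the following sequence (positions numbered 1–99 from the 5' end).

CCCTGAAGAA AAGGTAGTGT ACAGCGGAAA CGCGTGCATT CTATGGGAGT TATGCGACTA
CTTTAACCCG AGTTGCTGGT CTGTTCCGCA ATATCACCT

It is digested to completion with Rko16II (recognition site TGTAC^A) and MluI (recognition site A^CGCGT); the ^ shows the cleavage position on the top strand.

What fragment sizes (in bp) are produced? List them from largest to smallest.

The Rko16II site (TGTACA) starts at position 18.
Rko16II cuts after base 5 of each site (before the last base), so after position 22.
The MluI site (ACGCGT) starts at position 30.
MluI cuts after the first base of each site, so after position 30.
Combined cut positions: 22, 30.
Linear molecule, 2 cuts → 3 fragments:
  1–22 → 22 bp
  23–30 → 8 bp
  31–99 → 69 bp
Sorted largest to smallest: 69, 22, 8 bp.

69, 22, 8 bp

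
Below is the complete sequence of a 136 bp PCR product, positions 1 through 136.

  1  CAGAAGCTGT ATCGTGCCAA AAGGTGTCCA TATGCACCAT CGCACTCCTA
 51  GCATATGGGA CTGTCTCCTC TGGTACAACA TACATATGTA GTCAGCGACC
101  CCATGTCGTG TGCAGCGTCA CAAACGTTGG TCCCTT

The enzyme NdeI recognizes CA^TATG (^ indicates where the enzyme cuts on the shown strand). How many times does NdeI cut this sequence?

3

CATATG occurs starting at positions 29, 52, 83.
NdeI cuts at 3 sites.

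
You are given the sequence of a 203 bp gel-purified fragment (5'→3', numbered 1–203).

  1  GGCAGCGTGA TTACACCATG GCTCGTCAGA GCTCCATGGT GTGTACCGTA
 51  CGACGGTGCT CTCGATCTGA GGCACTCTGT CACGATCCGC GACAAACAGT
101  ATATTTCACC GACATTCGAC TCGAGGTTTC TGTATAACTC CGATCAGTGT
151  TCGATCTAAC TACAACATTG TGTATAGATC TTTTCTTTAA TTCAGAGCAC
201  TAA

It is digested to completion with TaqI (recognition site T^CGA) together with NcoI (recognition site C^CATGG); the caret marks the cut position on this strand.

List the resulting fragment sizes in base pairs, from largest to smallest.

TaqI sites (TCGA) start at positions 62, 116, 121, 151.
TaqI cuts after the first base of each site, so after positions 62, 116, 121, 151.
NcoI sites (CCATGG) start at positions 16, 34.
NcoI cuts after the first base of each site, so after positions 16, 34.
Combined cut positions: 16, 34, 62, 116, 121, 151.
Linear molecule, 6 cuts → 7 fragments:
  1–16 → 16 bp
  17–34 → 18 bp
  35–62 → 28 bp
  63–116 → 54 bp
  117–121 → 5 bp
  122–151 → 30 bp
  152–203 → 52 bp
Sorted largest to smallest: 54, 52, 30, 28, 18, 16, 5 bp.

54, 52, 30, 28, 18, 16, 5 bp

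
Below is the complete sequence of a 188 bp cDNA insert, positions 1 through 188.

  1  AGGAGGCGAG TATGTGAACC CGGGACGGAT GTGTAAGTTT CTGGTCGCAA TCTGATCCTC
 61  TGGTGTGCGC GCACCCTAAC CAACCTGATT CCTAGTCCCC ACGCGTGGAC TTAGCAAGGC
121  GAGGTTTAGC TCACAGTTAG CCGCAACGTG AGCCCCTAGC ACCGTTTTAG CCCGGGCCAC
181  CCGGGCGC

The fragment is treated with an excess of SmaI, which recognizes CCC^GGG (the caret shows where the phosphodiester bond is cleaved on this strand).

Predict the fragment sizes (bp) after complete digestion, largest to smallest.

152, 21, 9, 6 bp

SmaI sites (CCCGGG) start at positions 19, 171, 180.
SmaI cuts after base 3 of each site, so after positions 21, 173, 182.
Linear molecule, 3 cuts → 4 fragments:
  1–21 → 21 bp
  22–173 → 152 bp
  174–182 → 9 bp
  183–188 → 6 bp
Sorted largest to smallest: 152, 21, 9, 6 bp.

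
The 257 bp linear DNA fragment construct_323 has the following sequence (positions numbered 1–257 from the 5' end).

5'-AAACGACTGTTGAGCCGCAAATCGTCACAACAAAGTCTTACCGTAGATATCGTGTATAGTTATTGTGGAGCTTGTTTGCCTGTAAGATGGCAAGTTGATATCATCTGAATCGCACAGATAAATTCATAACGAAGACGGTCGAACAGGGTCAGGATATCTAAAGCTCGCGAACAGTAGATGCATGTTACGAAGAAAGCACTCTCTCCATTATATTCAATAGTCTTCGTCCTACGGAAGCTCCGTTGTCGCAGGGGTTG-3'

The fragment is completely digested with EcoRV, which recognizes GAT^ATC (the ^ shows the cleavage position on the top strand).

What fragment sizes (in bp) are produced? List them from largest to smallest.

EcoRV sites (GATATC) start at positions 46, 97, 153.
EcoRV cuts after base 3 of each site, so after positions 48, 99, 155.
Linear molecule, 3 cuts → 4 fragments:
  1–48 → 48 bp
  49–99 → 51 bp
  100–155 → 56 bp
  156–257 → 102 bp
Sorted largest to smallest: 102, 56, 51, 48 bp.

102, 56, 51, 48 bp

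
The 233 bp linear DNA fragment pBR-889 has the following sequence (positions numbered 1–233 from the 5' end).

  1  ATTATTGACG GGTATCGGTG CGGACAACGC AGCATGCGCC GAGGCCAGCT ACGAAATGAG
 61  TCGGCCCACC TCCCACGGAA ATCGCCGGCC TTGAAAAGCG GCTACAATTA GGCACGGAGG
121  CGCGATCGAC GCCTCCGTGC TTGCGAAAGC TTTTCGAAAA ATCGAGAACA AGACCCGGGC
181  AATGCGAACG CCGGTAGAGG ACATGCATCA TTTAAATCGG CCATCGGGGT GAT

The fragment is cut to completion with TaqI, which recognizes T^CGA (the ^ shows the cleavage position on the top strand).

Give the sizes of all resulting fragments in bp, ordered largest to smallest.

TaqI sites (TCGA) start at positions 126, 154, 162.
TaqI cuts after the first base of each site, so after positions 126, 154, 162.
Linear molecule, 3 cuts → 4 fragments:
  1–126 → 126 bp
  127–154 → 28 bp
  155–162 → 8 bp
  163–233 → 71 bp
Sorted largest to smallest: 126, 71, 28, 8 bp.

126, 71, 28, 8 bp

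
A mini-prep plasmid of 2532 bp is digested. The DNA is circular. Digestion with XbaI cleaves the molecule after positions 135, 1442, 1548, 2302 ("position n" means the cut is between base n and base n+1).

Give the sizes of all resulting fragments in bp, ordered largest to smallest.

Circular molecule, 4 cuts → 4 fragments:
  1442 − 135 = 1307 bp
  1548 − 1442 = 106 bp
  2302 − 1548 = 754 bp
  wrap: 2532 − 2302 + 135 = 365 bp
Sorted largest to smallest: 1307, 754, 365, 106 bp.

1307, 754, 365, 106 bp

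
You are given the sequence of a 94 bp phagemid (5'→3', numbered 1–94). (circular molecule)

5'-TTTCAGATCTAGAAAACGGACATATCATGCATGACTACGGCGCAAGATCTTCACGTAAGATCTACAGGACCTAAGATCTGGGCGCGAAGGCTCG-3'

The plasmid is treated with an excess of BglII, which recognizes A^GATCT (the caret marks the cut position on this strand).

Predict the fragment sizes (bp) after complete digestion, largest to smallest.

40, 25, 16, 13 bp

BglII sites (AGATCT) start at positions 5, 45, 58, 74.
BglII cuts after the first base of each site, so after positions 5, 45, 58, 74.
Circular molecule, 4 cuts → 4 fragments:
  6–45 → 40 bp
  46–58 → 13 bp
  59–74 → 16 bp
  75–94 then 1–5 → 20 + 5 = 25 bp
Sorted largest to smallest: 40, 25, 16, 13 bp.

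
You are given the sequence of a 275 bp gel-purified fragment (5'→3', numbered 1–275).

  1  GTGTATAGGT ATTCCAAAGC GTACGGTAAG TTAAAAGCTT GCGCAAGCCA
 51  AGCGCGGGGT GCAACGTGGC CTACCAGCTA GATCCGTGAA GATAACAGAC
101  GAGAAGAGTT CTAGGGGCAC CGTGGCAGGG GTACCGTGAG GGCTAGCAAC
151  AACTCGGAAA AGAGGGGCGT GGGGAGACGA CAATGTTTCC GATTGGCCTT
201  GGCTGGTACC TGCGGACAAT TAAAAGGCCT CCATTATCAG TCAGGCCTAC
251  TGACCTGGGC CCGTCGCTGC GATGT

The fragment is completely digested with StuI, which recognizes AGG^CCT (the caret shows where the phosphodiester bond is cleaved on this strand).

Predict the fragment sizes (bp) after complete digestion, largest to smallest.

227, 30, 18 bp

StuI sites (AGGCCT) start at positions 225, 243.
StuI cuts after base 3 of each site, so after positions 227, 245.
Linear molecule, 2 cuts → 3 fragments:
  1–227 → 227 bp
  228–245 → 18 bp
  246–275 → 30 bp
Sorted largest to smallest: 227, 30, 18 bp.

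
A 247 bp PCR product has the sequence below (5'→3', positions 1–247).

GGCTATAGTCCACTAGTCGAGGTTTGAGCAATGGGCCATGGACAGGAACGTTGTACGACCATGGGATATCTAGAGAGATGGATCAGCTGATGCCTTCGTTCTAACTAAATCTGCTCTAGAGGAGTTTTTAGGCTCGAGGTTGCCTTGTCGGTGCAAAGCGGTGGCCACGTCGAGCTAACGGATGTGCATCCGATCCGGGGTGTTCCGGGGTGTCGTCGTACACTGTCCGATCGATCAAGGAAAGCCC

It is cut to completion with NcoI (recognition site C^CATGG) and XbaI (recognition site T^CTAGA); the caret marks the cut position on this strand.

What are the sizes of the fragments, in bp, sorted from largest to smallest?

NcoI sites (CCATGG) start at positions 36, 59.
NcoI cuts after the first base of each site, so after positions 36, 59.
XbaI sites (TCTAGA) start at positions 69, 115.
XbaI cuts after the first base of each site, so after positions 69, 115.
Combined cut positions: 36, 59, 69, 115.
Linear molecule, 4 cuts → 5 fragments:
  1–36 → 36 bp
  37–59 → 23 bp
  60–69 → 10 bp
  70–115 → 46 bp
  116–247 → 132 bp
Sorted largest to smallest: 132, 46, 36, 23, 10 bp.

132, 46, 36, 23, 10 bp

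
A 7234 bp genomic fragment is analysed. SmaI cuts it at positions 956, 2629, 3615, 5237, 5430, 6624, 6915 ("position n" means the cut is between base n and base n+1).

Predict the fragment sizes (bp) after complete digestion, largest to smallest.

1673, 1622, 1194, 986, 956, 319, 291, 193 bp

Linear molecule, 7 cuts → 8 fragments:
  956 − 0 = 956 bp
  2629 − 956 = 1673 bp
  3615 − 2629 = 986 bp
  5237 − 3615 = 1622 bp
  5430 − 5237 = 193 bp
  6624 − 5430 = 1194 bp
  6915 − 6624 = 291 bp
  7234 − 6915 = 319 bp
Sorted largest to smallest: 1673, 1622, 1194, 986, 956, 319, 291, 193 bp.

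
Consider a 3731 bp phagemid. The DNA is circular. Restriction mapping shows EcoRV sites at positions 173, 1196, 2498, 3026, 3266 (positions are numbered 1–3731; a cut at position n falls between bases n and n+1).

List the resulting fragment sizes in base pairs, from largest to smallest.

1302, 1023, 638, 528, 240 bp

Circular molecule, 5 cuts → 5 fragments:
  1196 − 173 = 1023 bp
  2498 − 1196 = 1302 bp
  3026 − 2498 = 528 bp
  3266 − 3026 = 240 bp
  wrap: 3731 − 3266 + 173 = 638 bp
Sorted largest to smallest: 1302, 1023, 638, 528, 240 bp.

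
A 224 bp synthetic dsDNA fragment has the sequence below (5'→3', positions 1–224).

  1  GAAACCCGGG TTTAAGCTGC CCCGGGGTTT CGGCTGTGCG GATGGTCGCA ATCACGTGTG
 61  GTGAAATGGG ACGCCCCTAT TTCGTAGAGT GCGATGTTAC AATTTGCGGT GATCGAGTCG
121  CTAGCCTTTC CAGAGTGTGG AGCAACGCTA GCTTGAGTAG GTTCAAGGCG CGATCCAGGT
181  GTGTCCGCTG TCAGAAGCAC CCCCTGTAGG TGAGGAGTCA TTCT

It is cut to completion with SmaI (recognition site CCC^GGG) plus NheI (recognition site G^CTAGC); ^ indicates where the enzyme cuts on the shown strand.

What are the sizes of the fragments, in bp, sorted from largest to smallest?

97, 77, 27, 16, 7 bp

SmaI sites (CCCGGG) start at positions 5, 21.
SmaI cuts after base 3 of each site, so after positions 7, 23.
NheI sites (GCTAGC) start at positions 120, 147.
NheI cuts after the first base of each site, so after positions 120, 147.
Combined cut positions: 7, 23, 120, 147.
Linear molecule, 4 cuts → 5 fragments:
  1–7 → 7 bp
  8–23 → 16 bp
  24–120 → 97 bp
  121–147 → 27 bp
  148–224 → 77 bp
Sorted largest to smallest: 97, 77, 27, 16, 7 bp.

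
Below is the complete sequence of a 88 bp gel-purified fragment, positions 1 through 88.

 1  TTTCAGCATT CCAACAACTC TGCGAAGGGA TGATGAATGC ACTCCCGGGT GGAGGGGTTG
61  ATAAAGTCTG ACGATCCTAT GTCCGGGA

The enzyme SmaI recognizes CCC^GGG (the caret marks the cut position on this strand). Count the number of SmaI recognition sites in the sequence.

CCCGGG occurs starting at position 44.
SmaI cuts at 1 site.

1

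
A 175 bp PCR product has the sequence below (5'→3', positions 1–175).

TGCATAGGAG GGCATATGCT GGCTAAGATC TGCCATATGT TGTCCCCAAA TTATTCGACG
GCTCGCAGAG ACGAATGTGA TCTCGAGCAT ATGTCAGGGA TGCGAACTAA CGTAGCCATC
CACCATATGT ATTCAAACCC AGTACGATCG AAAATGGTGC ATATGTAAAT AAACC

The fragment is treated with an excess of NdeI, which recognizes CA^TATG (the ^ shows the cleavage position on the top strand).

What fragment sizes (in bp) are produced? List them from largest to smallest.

NdeI sites (CATATG) start at positions 13, 34, 88, 124, 160.
NdeI cuts after base 2 of each site, so after positions 14, 35, 89, 125, 161.
Linear molecule, 5 cuts → 6 fragments:
  1–14 → 14 bp
  15–35 → 21 bp
  36–89 → 54 bp
  90–125 → 36 bp
  126–161 → 36 bp
  162–175 → 14 bp
Sorted largest to smallest: 54, 36, 36, 21, 14, 14 bp.

54, 36, 36, 21, 14, 14 bp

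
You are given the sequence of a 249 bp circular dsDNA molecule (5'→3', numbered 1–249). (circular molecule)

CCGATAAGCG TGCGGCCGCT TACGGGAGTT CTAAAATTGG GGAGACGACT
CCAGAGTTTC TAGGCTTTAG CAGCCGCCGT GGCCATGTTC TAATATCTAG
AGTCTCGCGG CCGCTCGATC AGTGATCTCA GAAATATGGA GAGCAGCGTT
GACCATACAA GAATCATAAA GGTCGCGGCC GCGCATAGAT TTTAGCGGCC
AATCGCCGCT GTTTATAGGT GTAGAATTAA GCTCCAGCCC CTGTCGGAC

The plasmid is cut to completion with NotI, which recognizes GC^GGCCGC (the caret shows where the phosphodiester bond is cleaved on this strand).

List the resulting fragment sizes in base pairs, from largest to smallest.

95, 86, 68 bp

NotI sites (GCGGCCGC) start at positions 12, 107, 175.
NotI cuts after base 2 of each site, so after positions 13, 108, 176.
Circular molecule, 3 cuts → 3 fragments:
  14–108 → 95 bp
  109–176 → 68 bp
  177–249 then 1–13 → 73 + 13 = 86 bp
Sorted largest to smallest: 95, 86, 68 bp.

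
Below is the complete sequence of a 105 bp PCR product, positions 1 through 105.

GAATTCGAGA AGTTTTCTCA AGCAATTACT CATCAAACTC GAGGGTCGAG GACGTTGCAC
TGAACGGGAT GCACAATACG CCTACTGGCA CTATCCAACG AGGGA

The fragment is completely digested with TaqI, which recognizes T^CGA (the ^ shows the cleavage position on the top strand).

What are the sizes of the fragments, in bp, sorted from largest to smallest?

TaqI sites (TCGA) start at positions 5, 39, 46.
TaqI cuts after the first base of each site, so after positions 5, 39, 46.
Linear molecule, 3 cuts → 4 fragments:
  1–5 → 5 bp
  6–39 → 34 bp
  40–46 → 7 bp
  47–105 → 59 bp
Sorted largest to smallest: 59, 34, 7, 5 bp.

59, 34, 7, 5 bp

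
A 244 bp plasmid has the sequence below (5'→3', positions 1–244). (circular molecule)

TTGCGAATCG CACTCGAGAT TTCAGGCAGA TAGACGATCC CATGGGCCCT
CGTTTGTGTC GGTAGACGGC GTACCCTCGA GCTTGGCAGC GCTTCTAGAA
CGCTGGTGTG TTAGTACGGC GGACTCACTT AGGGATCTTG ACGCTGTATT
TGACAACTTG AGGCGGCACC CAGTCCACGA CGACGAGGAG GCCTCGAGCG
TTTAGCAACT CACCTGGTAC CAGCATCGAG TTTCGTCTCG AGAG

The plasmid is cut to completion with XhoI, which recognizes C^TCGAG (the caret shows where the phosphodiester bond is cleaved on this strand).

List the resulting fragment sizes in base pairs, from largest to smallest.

117, 63, 44, 20 bp

XhoI sites (CTCGAG) start at positions 13, 76, 193, 237.
XhoI cuts after the first base of each site, so after positions 13, 76, 193, 237.
Circular molecule, 4 cuts → 4 fragments:
  14–76 → 63 bp
  77–193 → 117 bp
  194–237 → 44 bp
  238–244 then 1–13 → 7 + 13 = 20 bp
Sorted largest to smallest: 117, 63, 44, 20 bp.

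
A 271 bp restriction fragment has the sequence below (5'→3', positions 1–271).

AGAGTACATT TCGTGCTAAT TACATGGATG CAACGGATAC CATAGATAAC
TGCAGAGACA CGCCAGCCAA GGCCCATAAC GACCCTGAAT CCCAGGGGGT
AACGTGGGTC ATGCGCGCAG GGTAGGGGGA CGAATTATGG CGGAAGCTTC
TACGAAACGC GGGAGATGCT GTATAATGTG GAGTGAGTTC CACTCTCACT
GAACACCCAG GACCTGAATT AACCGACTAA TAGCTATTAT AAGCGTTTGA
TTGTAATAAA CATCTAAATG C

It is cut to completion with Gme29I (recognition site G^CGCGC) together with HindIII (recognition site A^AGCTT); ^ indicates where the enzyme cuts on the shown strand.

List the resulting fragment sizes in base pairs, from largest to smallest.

127, 113, 31 bp

The Gme29I site (GCGCGC) starts at position 113.
Gme29I cuts after the first base of each site, so after position 113.
The HindIII site (AAGCTT) starts at position 144.
HindIII cuts after the first base of each site, so after position 144.
Combined cut positions: 113, 144.
Linear molecule, 2 cuts → 3 fragments:
  1–113 → 113 bp
  114–144 → 31 bp
  145–271 → 127 bp
Sorted largest to smallest: 127, 113, 31 bp.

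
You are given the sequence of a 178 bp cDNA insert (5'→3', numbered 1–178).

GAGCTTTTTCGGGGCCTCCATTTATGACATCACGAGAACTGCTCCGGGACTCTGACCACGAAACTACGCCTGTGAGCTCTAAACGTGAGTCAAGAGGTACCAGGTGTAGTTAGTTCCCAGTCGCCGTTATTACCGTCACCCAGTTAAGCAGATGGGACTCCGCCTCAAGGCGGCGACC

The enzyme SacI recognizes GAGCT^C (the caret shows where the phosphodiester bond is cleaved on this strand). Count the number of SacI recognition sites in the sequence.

GAGCTC occurs starting at position 74.
SacI cuts at 1 site.

1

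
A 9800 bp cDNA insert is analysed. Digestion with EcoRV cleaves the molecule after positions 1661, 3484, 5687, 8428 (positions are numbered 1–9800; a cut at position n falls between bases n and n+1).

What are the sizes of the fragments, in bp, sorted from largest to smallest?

Linear molecule, 4 cuts → 5 fragments:
  1661 − 0 = 1661 bp
  3484 − 1661 = 1823 bp
  5687 − 3484 = 2203 bp
  8428 − 5687 = 2741 bp
  9800 − 8428 = 1372 bp
Sorted largest to smallest: 2741, 2203, 1823, 1661, 1372 bp.

2741, 2203, 1823, 1661, 1372 bp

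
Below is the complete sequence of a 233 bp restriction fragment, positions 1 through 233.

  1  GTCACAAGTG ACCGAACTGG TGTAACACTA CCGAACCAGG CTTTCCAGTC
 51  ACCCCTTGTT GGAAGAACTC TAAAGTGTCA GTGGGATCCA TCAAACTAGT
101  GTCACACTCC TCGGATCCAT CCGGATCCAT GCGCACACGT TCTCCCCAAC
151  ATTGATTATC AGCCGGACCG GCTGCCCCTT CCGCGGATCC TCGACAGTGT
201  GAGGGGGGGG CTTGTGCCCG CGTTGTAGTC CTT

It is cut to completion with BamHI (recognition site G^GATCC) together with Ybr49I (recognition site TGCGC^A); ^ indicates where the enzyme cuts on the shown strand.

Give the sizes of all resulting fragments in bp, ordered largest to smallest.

BamHI sites (GGATCC) start at positions 84, 113, 123, 185.
BamHI cuts after the first base of each site, so after positions 84, 113, 123, 185.
The Ybr49I site (TGCGCA) starts at position 130.
Ybr49I cuts after base 5 of each site (before the last base), so after position 134.
Combined cut positions: 84, 113, 123, 134, 185.
Linear molecule, 5 cuts → 6 fragments:
  1–84 → 84 bp
  85–113 → 29 bp
  114–123 → 10 bp
  124–134 → 11 bp
  135–185 → 51 bp
  186–233 → 48 bp
Sorted largest to smallest: 84, 51, 48, 29, 11, 10 bp.

84, 51, 48, 29, 11, 10 bp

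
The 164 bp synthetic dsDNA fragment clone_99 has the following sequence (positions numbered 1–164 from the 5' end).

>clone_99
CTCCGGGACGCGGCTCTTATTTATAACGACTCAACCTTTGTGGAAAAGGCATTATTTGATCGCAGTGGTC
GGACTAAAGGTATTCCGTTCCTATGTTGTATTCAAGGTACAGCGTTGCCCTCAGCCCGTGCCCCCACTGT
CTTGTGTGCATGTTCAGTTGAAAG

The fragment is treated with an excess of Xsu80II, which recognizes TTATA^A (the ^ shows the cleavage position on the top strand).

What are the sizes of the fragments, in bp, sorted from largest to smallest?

139, 25 bp

The Xsu80II site (TTATAA) starts at position 21.
Xsu80II cuts after base 5 of each site (before the last base), so after position 25.
Linear molecule, 1 cut → 2 fragments:
  1–25 → 25 bp
  26–164 → 139 bp
Sorted largest to smallest: 139, 25 bp.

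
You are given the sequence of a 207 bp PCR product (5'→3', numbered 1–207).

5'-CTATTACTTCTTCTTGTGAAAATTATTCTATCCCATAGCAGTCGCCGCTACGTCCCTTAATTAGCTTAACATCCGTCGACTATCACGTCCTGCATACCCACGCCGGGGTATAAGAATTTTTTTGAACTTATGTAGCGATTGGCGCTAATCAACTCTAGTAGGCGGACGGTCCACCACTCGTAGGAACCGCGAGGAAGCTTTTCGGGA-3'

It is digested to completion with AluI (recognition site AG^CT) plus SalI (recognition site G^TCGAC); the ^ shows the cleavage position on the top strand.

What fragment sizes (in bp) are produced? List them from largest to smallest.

AluI sites (AGCT) start at positions 63, 196.
AluI cuts after base 2 of each site, so after positions 64, 197.
The SalI site (GTCGAC) starts at position 75.
SalI cuts after the first base of each site, so after position 75.
Combined cut positions: 64, 75, 197.
Linear molecule, 3 cuts → 4 fragments:
  1–64 → 64 bp
  65–75 → 11 bp
  76–197 → 122 bp
  198–207 → 10 bp
Sorted largest to smallest: 122, 64, 11, 10 bp.

122, 64, 11, 10 bp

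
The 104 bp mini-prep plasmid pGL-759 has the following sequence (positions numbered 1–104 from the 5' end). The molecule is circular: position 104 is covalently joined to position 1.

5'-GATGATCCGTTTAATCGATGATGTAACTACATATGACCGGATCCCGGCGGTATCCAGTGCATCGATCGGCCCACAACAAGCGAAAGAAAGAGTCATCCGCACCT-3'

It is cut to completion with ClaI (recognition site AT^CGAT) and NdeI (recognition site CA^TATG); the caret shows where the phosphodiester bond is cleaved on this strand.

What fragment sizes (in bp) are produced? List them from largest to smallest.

57, 31, 16 bp

ClaI sites (ATCGAT) start at positions 14, 61.
ClaI cuts after base 2 of each site, so after positions 15, 62.
The NdeI site (CATATG) starts at position 30.
NdeI cuts after base 2 of each site, so after position 31.
Combined cut positions: 15, 31, 62.
Circular molecule, 3 cuts → 3 fragments:
  16–31 → 16 bp
  32–62 → 31 bp
  63–104 then 1–15 → 42 + 15 = 57 bp
Sorted largest to smallest: 57, 31, 16 bp.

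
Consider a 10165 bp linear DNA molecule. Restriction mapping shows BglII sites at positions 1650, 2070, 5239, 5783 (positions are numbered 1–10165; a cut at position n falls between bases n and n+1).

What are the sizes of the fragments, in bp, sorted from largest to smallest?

Linear molecule, 4 cuts → 5 fragments:
  1650 − 0 = 1650 bp
  2070 − 1650 = 420 bp
  5239 − 2070 = 3169 bp
  5783 − 5239 = 544 bp
  10165 − 5783 = 4382 bp
Sorted largest to smallest: 4382, 3169, 1650, 544, 420 bp.

4382, 3169, 1650, 544, 420 bp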